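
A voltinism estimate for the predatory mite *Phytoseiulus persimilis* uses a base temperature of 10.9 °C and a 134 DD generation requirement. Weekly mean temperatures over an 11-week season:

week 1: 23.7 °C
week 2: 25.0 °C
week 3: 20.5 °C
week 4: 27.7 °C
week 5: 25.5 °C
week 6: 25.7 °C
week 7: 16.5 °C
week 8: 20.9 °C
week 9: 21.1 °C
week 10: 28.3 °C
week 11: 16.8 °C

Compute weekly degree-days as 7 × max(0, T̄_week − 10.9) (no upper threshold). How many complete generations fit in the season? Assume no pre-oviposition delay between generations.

6 generations

Weekly DD (7 × max(0, T̄ − 10.9)): 89.6, 98.7, 67.2, 117.6, 102.2, 103.6, 39.2, 70.0, 71.4, 121.8, 41.3.
Season total = 922.6 DD.
Complete generations = ⌊922.6 / 134⌋ = 6.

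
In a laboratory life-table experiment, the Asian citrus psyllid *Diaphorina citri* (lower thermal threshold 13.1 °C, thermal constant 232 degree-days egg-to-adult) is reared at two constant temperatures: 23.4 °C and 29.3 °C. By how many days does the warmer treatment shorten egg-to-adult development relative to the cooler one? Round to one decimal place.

8.2 days

At 23.4 °C: 232 / (23.4 − 13.1) = 232 / 10.3 = 22.524 d.
At 29.3 °C: 232 / (29.3 − 13.1) = 232 / 16.2 = 14.321 d.
Difference = |22.524 − 14.321| = 8.203 ≈ 8.2 days.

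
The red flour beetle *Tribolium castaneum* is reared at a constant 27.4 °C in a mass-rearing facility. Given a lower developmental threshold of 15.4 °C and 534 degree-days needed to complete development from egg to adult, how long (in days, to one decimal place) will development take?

Daily accumulation = 27.4 − 15.4 = 12.0 DD/day.
Duration = 534 / 12.0 = 44.500 ≈ 44.5 days.

44.5 days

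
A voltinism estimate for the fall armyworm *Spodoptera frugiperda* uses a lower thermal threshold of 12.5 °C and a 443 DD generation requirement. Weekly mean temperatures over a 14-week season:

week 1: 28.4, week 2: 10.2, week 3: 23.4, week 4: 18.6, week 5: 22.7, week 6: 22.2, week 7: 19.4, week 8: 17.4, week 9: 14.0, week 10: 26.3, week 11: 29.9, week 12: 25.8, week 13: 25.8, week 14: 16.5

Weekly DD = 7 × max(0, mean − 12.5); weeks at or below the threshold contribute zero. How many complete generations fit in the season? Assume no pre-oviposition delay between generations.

2 generations

Weekly DD (7 × max(0, T̄ − 12.5)): 111.3, 0.0, 76.3, 42.7, 71.4, 67.9, 48.3, 34.3, 10.5, 96.6, 121.8, 93.1, 93.1, 28.0.
Season total = 895.3 DD.
Complete generations = ⌊895.3 / 443⌋ = 2.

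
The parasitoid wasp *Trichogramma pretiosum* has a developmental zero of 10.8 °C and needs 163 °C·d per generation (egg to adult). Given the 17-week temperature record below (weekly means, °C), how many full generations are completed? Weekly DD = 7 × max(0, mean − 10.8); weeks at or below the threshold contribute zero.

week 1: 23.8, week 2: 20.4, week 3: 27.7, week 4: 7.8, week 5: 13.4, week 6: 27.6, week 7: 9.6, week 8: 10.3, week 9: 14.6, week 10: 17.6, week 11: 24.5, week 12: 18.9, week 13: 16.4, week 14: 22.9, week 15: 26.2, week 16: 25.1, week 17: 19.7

Weekly DD (7 × max(0, T̄ − 10.8)): 91.0, 67.2, 118.3, 0.0, 18.2, 117.6, 0.0, 0.0, 26.6, 47.6, 95.9, 56.7, 39.2, 84.7, 107.8, 100.1, 62.3.
Season total = 1033.2 DD.
Complete generations = ⌊1033.2 / 163⌋ = 6.

6 generations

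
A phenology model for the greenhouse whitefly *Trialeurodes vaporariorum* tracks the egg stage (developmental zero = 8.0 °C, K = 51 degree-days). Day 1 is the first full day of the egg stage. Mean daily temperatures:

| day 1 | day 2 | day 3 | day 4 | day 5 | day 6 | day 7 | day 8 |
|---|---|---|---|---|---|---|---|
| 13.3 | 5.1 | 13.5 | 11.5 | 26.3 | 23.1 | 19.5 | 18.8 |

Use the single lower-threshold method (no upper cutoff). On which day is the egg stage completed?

Daily DD above 8.0 °C: 5.3, 0.0, 5.5, 3.5, 18.3, 15.1, 11.5, 10.8.
Cumulative: 5.3, 5.3, 10.8, 14.3, 32.6, 47.7, 59.2, 70.0.
The total first reaches 51 DD on day 7.

day 7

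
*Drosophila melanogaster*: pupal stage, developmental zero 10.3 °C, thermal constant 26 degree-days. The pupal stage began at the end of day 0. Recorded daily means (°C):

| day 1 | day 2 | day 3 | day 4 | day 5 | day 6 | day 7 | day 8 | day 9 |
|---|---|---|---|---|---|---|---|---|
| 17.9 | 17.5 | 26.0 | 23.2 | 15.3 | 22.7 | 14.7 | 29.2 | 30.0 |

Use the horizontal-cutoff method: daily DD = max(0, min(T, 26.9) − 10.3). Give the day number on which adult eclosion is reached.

day 3

Daily DD above 10.3 °C (capped at 16.6): 7.6, 7.2, 15.7, 12.9, 5.0, 12.4, 4.4, 16.6, 16.6.
Cumulative: 7.6, 14.8, 30.5, 43.4, 48.4, 60.8, 65.2, 81.8, 98.4.
The total first reaches 26 DD on day 3.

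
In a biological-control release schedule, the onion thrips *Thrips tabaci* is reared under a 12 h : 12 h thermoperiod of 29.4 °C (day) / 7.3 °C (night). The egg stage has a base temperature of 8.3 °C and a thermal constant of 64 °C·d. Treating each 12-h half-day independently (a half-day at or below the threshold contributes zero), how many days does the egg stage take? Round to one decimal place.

Day half: max(0, 29.4 − 8.3) × 0.5 = 21.1 × 0.5 = 10.55 DD.
Night half: max(0, 7.3 − 8.3) × 0.5 = 0.0 × 0.5 = 0.00 DD.
Per 24 h: 10.55 DD/day.
Duration = 64 / 10.55 = 6.066 ≈ 6.1 days.

6.1 days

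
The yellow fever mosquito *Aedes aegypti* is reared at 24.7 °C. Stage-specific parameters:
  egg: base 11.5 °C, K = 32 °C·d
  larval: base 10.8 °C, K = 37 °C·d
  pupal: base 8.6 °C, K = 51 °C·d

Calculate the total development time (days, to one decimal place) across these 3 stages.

egg: 32 / (24.7 − 11.5) = 32 / 13.2 = 2.424 d.
larval: 37 / (24.7 − 10.8) = 37 / 13.9 = 2.662 d.
pupal: 51 / (24.7 − 8.6) = 51 / 16.1 = 3.168 d.
Sum = 8.254 ≈ 8.3 days.

8.3 days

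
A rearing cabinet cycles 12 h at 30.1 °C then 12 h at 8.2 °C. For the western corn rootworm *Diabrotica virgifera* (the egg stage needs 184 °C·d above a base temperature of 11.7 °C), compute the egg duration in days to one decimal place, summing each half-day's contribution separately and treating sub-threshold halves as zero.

Day half: max(0, 30.1 − 11.7) × 0.5 = 18.4 × 0.5 = 9.20 DD.
Night half: max(0, 8.2 − 11.7) × 0.5 = 0.0 × 0.5 = 0.00 DD.
Per 24 h: 9.20 DD/day.
Duration = 184 / 9.20 = 20.000 ≈ 20.0 days.

20.0 days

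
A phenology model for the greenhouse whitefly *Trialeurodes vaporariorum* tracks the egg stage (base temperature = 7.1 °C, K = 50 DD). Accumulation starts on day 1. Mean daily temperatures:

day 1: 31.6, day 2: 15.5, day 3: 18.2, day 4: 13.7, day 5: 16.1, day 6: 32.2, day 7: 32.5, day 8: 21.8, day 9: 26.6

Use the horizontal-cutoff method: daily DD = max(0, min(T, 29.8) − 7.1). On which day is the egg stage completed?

Daily DD above 7.1 °C (capped at 22.7): 22.7, 8.4, 11.1, 6.6, 9.0, 22.7, 22.7, 14.7, 19.5.
Cumulative: 22.7, 31.1, 42.2, 48.8, 57.8, 80.5, 103.2, 117.9, 137.4.
The total first reaches 50 DD on day 5.

day 5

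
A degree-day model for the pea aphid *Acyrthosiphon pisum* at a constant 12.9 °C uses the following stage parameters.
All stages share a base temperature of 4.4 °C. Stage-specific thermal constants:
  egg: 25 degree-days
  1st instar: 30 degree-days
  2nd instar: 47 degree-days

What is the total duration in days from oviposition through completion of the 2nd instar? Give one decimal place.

Daily accumulation at 12.9 °C = 12.9 − 4.4 = 8.5 DD/day.
Total K = 25 + 30 + 47 = 102 DD.
Total duration = 102 / 8.5 = 12.000 ≈ 12.0 days.

12.0 days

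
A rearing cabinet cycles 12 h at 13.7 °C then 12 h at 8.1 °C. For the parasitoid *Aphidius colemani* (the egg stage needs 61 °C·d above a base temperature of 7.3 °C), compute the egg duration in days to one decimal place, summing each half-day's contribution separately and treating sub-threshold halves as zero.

16.9 days

Day half: max(0, 13.7 − 7.3) × 0.5 = 6.4 × 0.5 = 3.20 DD.
Night half: max(0, 8.1 − 7.3) × 0.5 = 0.8 × 0.5 = 0.40 DD.
Per 24 h: 3.60 DD/day.
Duration = 61 / 3.60 = 16.944 ≈ 16.9 days.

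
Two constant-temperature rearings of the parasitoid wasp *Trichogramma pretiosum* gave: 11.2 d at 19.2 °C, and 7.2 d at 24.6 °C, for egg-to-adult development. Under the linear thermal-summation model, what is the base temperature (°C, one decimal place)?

Equal thermal constants: D₁(T₁ − T_b) = D₂(T₂ − T_b).
11.2·(19.2 − T_b) = 7.2·(24.6 − T_b)
T_b = (11.2·19.2 − 7.2·24.6) / (11.2 − 7.2) = 37.92 / 4.0 = 9.480 °C ≈ 9.5 °C.

9.5 °C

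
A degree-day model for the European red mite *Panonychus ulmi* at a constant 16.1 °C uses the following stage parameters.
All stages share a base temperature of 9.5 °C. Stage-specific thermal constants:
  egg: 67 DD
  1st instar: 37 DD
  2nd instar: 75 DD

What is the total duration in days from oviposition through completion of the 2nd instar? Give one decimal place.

27.1 days

Daily accumulation at 16.1 °C = 16.1 − 9.5 = 6.6 DD/day.
Total K = 67 + 37 + 75 = 179 DD.
Total duration = 179 / 6.6 = 27.121 ≈ 27.1 days.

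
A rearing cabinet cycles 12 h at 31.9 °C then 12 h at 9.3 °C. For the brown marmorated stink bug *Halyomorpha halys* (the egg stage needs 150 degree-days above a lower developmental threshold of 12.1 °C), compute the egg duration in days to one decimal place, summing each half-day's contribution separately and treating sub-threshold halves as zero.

15.2 days

Day half: max(0, 31.9 − 12.1) × 0.5 = 19.8 × 0.5 = 9.90 DD.
Night half: max(0, 9.3 − 12.1) × 0.5 = 0.0 × 0.5 = 0.00 DD.
Per 24 h: 9.90 DD/day.
Duration = 150 / 9.90 = 15.152 ≈ 15.2 days.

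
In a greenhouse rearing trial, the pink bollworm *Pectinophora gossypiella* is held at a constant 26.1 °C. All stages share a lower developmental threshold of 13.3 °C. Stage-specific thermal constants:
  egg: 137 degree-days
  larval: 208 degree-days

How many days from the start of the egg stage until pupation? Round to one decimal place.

27.0 days

Daily accumulation at 26.1 °C = 26.1 − 13.3 = 12.8 DD/day.
Total K = 137 + 208 = 345 DD.
Total duration = 345 / 12.8 = 26.953 ≈ 27.0 days.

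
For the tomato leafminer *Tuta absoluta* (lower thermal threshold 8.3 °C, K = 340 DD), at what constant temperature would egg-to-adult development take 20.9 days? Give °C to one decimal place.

Required daily accumulation = 340 / 20.9 = 16.268 DD/day.
T = T_base + 16.268 = 8.3 + 16.268 = 24.568 ≈ 24.6 °C.

24.6 °C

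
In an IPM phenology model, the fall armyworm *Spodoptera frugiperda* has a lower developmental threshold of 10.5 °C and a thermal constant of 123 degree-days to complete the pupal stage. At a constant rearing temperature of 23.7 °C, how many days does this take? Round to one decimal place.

Daily accumulation = 23.7 − 10.5 = 13.2 DD/day.
Duration = 123 / 13.2 = 9.318 ≈ 9.3 days.

9.3 days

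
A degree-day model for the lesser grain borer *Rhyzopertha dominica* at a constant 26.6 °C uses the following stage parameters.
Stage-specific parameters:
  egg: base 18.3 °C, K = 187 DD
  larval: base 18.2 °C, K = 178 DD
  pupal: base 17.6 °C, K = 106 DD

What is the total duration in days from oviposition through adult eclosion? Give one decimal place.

55.5 days

egg: 187 / (26.6 − 18.3) = 187 / 8.3 = 22.530 d.
larval: 178 / (26.6 − 18.2) = 178 / 8.4 = 21.190 d.
pupal: 106 / (26.6 − 17.6) = 106 / 9.0 = 11.778 d.
Sum = 55.498 ≈ 55.5 days.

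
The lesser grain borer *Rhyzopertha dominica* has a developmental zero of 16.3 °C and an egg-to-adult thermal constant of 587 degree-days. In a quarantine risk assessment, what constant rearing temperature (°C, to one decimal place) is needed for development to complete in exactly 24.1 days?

40.7 °C

Required daily accumulation = 587 / 24.1 = 24.357 DD/day.
T = T_base + 24.357 = 16.3 + 24.357 = 40.657 ≈ 40.7 °C.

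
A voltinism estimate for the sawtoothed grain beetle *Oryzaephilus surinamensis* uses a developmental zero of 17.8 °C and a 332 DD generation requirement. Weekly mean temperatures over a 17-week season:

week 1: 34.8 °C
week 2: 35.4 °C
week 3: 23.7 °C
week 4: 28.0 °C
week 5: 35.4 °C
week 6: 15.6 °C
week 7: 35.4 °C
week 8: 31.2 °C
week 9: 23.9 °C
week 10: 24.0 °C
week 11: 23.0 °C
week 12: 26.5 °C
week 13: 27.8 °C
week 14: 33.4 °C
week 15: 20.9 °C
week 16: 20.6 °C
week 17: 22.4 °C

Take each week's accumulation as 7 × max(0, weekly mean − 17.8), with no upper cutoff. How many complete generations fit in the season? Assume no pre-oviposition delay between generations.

Weekly DD (7 × max(0, T̄ − 17.8)): 119.0, 123.2, 41.3, 71.4, 123.2, 0.0, 123.2, 93.8, 42.7, 43.4, 36.4, 60.9, 70.0, 109.2, 21.7, 19.6, 32.2.
Season total = 1131.2 DD.
Complete generations = ⌊1131.2 / 332⌋ = 3.

3 generations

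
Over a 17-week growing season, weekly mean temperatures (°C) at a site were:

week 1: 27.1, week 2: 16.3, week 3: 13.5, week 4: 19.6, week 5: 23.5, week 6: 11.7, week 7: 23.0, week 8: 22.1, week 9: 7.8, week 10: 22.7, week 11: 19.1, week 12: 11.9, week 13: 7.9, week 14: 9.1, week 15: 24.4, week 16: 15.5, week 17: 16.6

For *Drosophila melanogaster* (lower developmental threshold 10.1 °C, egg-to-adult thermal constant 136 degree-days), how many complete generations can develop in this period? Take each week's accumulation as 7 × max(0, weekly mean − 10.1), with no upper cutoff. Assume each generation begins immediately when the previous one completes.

Weekly DD (7 × max(0, T̄ − 10.1)): 119.0, 43.4, 23.8, 66.5, 93.8, 11.2, 90.3, 84.0, 0.0, 88.2, 63.0, 12.6, 0.0, 0.0, 100.1, 37.8, 45.5.
Season total = 879.2 DD.
Complete generations = ⌊879.2 / 136⌋ = 6.

6 generations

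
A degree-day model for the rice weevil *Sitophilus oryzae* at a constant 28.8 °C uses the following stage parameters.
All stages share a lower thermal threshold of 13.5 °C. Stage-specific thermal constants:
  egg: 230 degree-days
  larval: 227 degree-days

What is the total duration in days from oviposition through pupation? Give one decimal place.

29.9 days

Daily accumulation at 28.8 °C = 28.8 − 13.5 = 15.3 DD/day.
Total K = 230 + 227 = 457 DD.
Total duration = 457 / 15.3 = 29.869 ≈ 29.9 days.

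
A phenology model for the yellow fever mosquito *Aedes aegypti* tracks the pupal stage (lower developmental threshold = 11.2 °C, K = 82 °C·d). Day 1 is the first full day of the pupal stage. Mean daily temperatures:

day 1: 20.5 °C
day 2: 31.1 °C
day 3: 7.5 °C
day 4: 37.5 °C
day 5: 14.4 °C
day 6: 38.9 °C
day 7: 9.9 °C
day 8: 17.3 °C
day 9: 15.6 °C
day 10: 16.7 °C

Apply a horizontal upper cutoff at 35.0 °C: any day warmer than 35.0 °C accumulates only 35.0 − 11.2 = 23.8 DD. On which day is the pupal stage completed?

day 8

Daily DD above 11.2 °C (capped at 23.8): 9.3, 19.9, 0.0, 23.8, 3.2, 23.8, 0.0, 6.1, 4.4, 5.5.
Cumulative: 9.3, 29.2, 29.2, 53.0, 56.2, 80.0, 80.0, 86.1, 90.5, 96.0.
The total first reaches 82 DD on day 8.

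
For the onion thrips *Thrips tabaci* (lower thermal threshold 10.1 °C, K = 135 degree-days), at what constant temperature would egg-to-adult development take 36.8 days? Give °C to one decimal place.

13.8 °C

Required daily accumulation = 135 / 36.8 = 3.668 DD/day.
T = T_base + 3.668 = 10.1 + 3.668 = 13.768 ≈ 13.8 °C.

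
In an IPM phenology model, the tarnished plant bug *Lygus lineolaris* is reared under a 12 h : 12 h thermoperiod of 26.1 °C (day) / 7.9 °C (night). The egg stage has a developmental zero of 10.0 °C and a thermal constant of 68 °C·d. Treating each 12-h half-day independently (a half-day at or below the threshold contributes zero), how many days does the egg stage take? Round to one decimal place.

Day half: max(0, 26.1 − 10.0) × 0.5 = 16.1 × 0.5 = 8.05 DD.
Night half: max(0, 7.9 − 10.0) × 0.5 = 0.0 × 0.5 = 0.00 DD.
Per 24 h: 8.05 DD/day.
Duration = 68 / 8.05 = 8.447 ≈ 8.4 days.

8.4 days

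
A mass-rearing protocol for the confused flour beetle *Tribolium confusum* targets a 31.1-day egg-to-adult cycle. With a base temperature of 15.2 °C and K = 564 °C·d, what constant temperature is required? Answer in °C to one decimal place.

33.3 °C

Required daily accumulation = 564 / 31.1 = 18.135 DD/day.
T = T_base + 18.135 = 15.2 + 18.135 = 33.335 ≈ 33.3 °C.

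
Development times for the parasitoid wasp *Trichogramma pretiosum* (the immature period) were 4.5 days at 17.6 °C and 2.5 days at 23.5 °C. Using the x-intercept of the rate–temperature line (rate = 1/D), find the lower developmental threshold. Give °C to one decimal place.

10.2 °C

Under the model K = D·(T − T_b), so D₁·(T₁ − T_b) = D₂·(T₂ − T_b).
4.5·(17.6 − T_b) = 2.5·(23.5 − T_b)
T_b = (4.5·17.6 − 2.5·23.5) / (4.5 − 2.5) = 20.45 / 2.0 = 10.225 °C ≈ 10.2 °C.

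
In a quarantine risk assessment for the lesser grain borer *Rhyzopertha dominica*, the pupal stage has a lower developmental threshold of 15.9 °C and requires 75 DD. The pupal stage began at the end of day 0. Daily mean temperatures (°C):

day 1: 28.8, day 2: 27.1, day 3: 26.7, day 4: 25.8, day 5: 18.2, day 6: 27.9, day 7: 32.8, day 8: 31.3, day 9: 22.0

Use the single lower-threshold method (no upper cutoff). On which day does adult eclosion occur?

Daily DD above 15.9 °C: 12.9, 11.2, 10.8, 9.9, 2.3, 12.0, 16.9, 15.4, 6.1.
Cumulative: 12.9, 24.1, 34.9, 44.8, 47.1, 59.1, 76.0, 91.4, 97.5.
The total first reaches 75 DD on day 7.

day 7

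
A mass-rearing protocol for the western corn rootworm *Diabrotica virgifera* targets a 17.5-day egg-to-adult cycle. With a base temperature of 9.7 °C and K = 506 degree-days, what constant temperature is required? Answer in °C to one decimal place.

38.6 °C

Required daily accumulation = 506 / 17.5 = 28.914 DD/day.
T = T_base + 28.914 = 9.7 + 28.914 = 38.614 ≈ 38.6 °C.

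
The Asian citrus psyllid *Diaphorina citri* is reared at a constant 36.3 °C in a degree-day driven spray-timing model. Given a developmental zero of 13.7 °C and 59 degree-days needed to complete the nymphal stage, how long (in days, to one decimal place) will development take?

2.6 days

Daily accumulation = 36.3 − 13.7 = 22.6 DD/day.
Duration = 59 / 22.6 = 2.611 ≈ 2.6 days.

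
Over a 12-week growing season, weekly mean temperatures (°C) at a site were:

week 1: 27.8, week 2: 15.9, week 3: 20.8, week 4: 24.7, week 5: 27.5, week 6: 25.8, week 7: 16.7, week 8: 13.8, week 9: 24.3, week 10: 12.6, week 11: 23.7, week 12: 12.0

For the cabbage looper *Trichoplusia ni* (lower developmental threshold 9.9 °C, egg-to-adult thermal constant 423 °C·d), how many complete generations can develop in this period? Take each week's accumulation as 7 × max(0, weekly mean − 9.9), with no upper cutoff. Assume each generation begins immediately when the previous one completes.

2 generations

Weekly DD (7 × max(0, T̄ − 9.9)): 125.3, 42.0, 76.3, 103.6, 123.2, 111.3, 47.6, 27.3, 100.8, 18.9, 96.6, 14.7.
Season total = 887.6 DD.
Complete generations = ⌊887.6 / 423⌋ = 2.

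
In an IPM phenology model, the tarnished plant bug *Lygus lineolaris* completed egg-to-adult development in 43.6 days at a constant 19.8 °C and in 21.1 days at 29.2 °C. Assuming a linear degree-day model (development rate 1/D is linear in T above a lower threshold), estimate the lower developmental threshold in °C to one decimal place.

11.0 °C

Under the model K = D·(T − T_b), so D₁·(T₁ − T_b) = D₂·(T₂ − T_b).
43.6·(19.8 − T_b) = 21.1·(29.2 − T_b)
T_b = (43.6·19.8 − 21.1·29.2) / (43.6 − 21.1) = 247.16 / 22.5 = 10.985 °C ≈ 11.0 °C.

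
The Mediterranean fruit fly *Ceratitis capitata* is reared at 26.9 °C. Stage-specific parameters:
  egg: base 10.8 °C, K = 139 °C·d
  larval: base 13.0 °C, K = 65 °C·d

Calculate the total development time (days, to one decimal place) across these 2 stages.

egg: 139 / (26.9 − 10.8) = 139 / 16.1 = 8.634 d.
larval: 65 / (26.9 − 13.0) = 65 / 13.9 = 4.676 d.
Sum = 13.310 ≈ 13.3 days.

13.3 days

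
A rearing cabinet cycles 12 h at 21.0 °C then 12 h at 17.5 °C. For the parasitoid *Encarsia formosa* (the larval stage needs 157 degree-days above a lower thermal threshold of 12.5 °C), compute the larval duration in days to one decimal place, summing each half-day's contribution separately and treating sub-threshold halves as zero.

Day half: max(0, 21.0 − 12.5) × 0.5 = 8.5 × 0.5 = 4.25 DD.
Night half: max(0, 17.5 − 12.5) × 0.5 = 5.0 × 0.5 = 2.50 DD.
Per 24 h: 6.75 DD/day.
Duration = 157 / 6.75 = 23.259 ≈ 23.3 days.

23.3 days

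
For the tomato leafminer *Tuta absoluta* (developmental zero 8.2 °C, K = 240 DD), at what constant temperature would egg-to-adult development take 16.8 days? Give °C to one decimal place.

22.5 °C

Required daily accumulation = 240 / 16.8 = 14.286 DD/day.
T = T_base + 14.286 = 8.2 + 14.286 = 22.486 ≈ 22.5 °C.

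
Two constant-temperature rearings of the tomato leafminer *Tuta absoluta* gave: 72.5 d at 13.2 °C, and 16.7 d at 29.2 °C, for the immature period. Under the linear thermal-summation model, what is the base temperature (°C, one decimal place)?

8.4 °C

Equal thermal constants: D₁(T₁ − T_b) = D₂(T₂ − T_b).
72.5·(13.2 − T_b) = 16.7·(29.2 − T_b)
T_b = (72.5·13.2 − 16.7·29.2) / (72.5 − 16.7) = 469.36 / 55.8 = 8.411 °C ≈ 8.4 °C.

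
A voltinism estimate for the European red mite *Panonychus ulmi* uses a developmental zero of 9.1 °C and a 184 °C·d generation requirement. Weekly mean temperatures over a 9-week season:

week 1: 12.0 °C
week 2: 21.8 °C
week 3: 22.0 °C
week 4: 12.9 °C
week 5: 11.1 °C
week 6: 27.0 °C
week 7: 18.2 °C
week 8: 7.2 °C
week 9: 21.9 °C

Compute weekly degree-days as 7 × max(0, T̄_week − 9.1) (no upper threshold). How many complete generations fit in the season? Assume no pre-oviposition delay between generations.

Weekly DD (7 × max(0, T̄ − 9.1)): 20.3, 88.9, 90.3, 26.6, 14.0, 125.3, 63.7, 0.0, 89.6.
Season total = 518.7 DD.
Complete generations = ⌊518.7 / 184⌋ = 2.

2 generations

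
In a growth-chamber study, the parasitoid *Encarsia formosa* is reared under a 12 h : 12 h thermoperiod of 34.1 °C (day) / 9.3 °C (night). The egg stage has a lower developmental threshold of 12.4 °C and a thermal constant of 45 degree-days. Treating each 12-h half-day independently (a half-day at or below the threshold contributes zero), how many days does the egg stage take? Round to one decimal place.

Day half: max(0, 34.1 − 12.4) × 0.5 = 21.7 × 0.5 = 10.85 DD.
Night half: max(0, 9.3 − 12.4) × 0.5 = 0.0 × 0.5 = 0.00 DD.
Per 24 h: 10.85 DD/day.
Duration = 45 / 10.85 = 4.147 ≈ 4.1 days.

4.1 days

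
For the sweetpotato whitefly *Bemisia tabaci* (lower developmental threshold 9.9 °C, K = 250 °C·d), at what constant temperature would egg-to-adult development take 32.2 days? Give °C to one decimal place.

Required daily accumulation = 250 / 32.2 = 7.764 DD/day.
T = T_base + 7.764 = 9.9 + 7.764 = 17.664 ≈ 17.7 °C.

17.7 °C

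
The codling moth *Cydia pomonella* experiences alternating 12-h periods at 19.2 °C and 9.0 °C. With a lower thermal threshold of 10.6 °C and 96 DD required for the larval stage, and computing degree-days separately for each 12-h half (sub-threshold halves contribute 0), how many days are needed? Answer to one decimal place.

22.3 days

Day half: max(0, 19.2 − 10.6) × 0.5 = 8.6 × 0.5 = 4.30 DD.
Night half: max(0, 9.0 − 10.6) × 0.5 = 0.0 × 0.5 = 0.00 DD.
Per 24 h: 4.30 DD/day.
Duration = 96 / 4.30 = 22.326 ≈ 22.3 days.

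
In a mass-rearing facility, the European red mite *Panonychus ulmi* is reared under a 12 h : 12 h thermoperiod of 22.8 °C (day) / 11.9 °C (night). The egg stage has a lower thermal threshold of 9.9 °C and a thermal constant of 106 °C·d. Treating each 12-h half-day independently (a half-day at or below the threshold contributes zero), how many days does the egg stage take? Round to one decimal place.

Day half: max(0, 22.8 − 9.9) × 0.5 = 12.9 × 0.5 = 6.45 DD.
Night half: max(0, 11.9 − 9.9) × 0.5 = 2.0 × 0.5 = 1.00 DD.
Per 24 h: 7.45 DD/day.
Duration = 106 / 7.45 = 14.228 ≈ 14.2 days.

14.2 days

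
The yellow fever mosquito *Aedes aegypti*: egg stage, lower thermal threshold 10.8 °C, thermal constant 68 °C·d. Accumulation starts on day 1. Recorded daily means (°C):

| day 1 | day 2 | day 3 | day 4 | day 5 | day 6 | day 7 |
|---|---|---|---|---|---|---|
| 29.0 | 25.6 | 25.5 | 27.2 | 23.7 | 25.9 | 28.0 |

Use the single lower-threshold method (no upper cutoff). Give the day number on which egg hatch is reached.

Daily DD above 10.8 °C: 18.2, 14.8, 14.7, 16.4, 12.9, 15.1, 17.2.
Cumulative: 18.2, 33.0, 47.7, 64.1, 77.0, 92.1, 109.3.
The total first reaches 68 DD on day 5.

day 5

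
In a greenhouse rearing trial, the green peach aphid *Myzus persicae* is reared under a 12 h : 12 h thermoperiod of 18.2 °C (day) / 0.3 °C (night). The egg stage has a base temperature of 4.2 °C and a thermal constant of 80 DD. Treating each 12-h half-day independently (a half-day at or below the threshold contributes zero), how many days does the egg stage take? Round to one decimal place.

Day half: max(0, 18.2 − 4.2) × 0.5 = 14.0 × 0.5 = 7.00 DD.
Night half: max(0, 0.3 − 4.2) × 0.5 = 0.0 × 0.5 = 0.00 DD.
Per 24 h: 7.00 DD/day.
Duration = 80 / 7.00 = 11.429 ≈ 11.4 days.

11.4 days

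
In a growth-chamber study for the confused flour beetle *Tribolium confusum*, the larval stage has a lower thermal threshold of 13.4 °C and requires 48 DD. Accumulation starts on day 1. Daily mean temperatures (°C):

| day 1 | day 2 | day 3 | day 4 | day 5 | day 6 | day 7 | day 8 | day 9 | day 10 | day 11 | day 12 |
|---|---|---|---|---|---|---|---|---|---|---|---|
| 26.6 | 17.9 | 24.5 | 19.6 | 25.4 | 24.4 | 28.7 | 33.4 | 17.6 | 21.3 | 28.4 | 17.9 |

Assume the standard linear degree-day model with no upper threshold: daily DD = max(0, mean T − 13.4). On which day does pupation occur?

Daily DD above 13.4 °C: 13.2, 4.5, 11.1, 6.2, 12.0, 11.0, 15.3, 20.0, 4.2, 7.9, 15.0, 4.5.
Cumulative: 13.2, 17.7, 28.8, 35.0, 47.0, 58.0, 73.3, 93.3, 97.5, 105.4, 120.4, 124.9.
The total first reaches 48 DD on day 6.

day 6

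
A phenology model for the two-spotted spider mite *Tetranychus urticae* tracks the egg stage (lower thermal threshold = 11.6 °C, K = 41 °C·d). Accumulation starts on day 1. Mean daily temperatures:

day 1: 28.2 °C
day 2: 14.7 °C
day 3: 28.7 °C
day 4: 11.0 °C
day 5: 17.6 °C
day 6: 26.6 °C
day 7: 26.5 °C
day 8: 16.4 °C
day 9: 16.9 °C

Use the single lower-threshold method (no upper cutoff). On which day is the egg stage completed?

day 5

Daily DD above 11.6 °C: 16.6, 3.1, 17.1, 0.0, 6.0, 15.0, 14.9, 4.8, 5.3.
Cumulative: 16.6, 19.7, 36.8, 36.8, 42.8, 57.8, 72.7, 77.5, 82.8.
The total first reaches 41 DD on day 5.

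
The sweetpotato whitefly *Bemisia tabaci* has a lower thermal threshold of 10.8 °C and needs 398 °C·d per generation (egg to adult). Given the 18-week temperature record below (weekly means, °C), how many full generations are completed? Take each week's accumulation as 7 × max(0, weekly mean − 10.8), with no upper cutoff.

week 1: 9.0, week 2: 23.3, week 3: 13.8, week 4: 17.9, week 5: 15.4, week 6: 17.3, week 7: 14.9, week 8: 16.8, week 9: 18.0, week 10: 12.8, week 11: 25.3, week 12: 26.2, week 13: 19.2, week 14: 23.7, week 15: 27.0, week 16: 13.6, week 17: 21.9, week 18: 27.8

2 generations

Weekly DD (7 × max(0, T̄ − 10.8)): 0.0, 87.5, 21.0, 49.7, 32.2, 45.5, 28.7, 42.0, 50.4, 14.0, 101.5, 107.8, 58.8, 90.3, 113.4, 19.6, 77.7, 119.0.
Season total = 1059.1 DD.
Complete generations = ⌊1059.1 / 398⌋ = 2.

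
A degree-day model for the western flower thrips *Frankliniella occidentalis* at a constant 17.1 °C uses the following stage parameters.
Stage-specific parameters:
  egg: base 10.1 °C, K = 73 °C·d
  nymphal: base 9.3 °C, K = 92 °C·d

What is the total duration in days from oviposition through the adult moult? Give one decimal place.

22.2 days

egg: 73 / (17.1 − 10.1) = 73 / 7.0 = 10.429 d.
nymphal: 92 / (17.1 − 9.3) = 92 / 7.8 = 11.795 d.
Sum = 22.223 ≈ 22.2 days.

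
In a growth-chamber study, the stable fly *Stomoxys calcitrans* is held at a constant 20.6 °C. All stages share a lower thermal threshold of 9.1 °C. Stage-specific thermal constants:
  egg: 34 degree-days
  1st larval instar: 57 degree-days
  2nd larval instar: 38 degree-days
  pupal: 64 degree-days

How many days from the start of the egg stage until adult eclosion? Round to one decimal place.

Daily accumulation at 20.6 °C = 20.6 − 9.1 = 11.5 DD/day.
Total K = 34 + 57 + 38 + 64 = 193 DD.
Total duration = 193 / 11.5 = 16.783 ≈ 16.8 days.

16.8 days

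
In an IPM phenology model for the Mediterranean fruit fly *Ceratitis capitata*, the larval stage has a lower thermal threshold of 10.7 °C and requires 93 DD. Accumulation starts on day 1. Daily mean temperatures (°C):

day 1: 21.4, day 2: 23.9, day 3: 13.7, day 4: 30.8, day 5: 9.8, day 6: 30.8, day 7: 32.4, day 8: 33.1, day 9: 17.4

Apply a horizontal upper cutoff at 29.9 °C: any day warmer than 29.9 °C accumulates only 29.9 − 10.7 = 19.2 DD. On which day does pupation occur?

day 8

Daily DD above 10.7 °C (capped at 19.2): 10.7, 13.2, 3.0, 19.2, 0.0, 19.2, 19.2, 19.2, 6.7.
Cumulative: 10.7, 23.9, 26.9, 46.1, 46.1, 65.3, 84.5, 103.7, 110.4.
The total first reaches 93 DD on day 8.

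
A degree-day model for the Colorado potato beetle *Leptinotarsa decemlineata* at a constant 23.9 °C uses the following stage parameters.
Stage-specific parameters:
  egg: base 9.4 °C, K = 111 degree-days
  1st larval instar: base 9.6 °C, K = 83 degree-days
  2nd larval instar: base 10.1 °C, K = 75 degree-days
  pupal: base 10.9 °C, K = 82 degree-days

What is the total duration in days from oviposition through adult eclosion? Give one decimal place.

egg: 111 / (23.9 − 9.4) = 111 / 14.5 = 7.655 d.
1st larval instar: 83 / (23.9 − 9.6) = 83 / 14.3 = 5.804 d.
2nd larval instar: 75 / (23.9 − 10.1) = 75 / 13.8 = 5.435 d.
pupal: 82 / (23.9 − 10.9) = 82 / 13.0 = 6.308 d.
Sum = 25.202 ≈ 25.2 days.

25.2 days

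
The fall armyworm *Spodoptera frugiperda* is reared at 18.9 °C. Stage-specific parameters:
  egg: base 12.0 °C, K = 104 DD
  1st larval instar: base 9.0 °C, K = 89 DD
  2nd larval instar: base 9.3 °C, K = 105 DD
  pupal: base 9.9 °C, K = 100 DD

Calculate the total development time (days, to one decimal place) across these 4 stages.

46.1 days

egg: 104 / (18.9 − 12.0) = 104 / 6.9 = 15.072 d.
1st larval instar: 89 / (18.9 − 9.0) = 89 / 9.9 = 8.990 d.
2nd larval instar: 105 / (18.9 − 9.3) = 105 / 9.6 = 10.938 d.
pupal: 100 / (18.9 − 9.9) = 100 / 9.0 = 11.111 d.
Sum = 46.111 ≈ 46.1 days.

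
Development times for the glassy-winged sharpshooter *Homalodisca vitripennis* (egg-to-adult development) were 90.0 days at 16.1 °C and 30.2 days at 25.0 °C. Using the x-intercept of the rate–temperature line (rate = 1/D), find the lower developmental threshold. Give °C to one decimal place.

11.6 °C

Equal thermal constants: D₁(T₁ − T_b) = D₂(T₂ − T_b).
90.0·(16.1 − T_b) = 30.2·(25.0 − T_b)
T_b = (90.0·16.1 − 30.2·25.0) / (90.0 − 30.2) = 694.00 / 59.8 = 11.605 °C ≈ 11.6 °C.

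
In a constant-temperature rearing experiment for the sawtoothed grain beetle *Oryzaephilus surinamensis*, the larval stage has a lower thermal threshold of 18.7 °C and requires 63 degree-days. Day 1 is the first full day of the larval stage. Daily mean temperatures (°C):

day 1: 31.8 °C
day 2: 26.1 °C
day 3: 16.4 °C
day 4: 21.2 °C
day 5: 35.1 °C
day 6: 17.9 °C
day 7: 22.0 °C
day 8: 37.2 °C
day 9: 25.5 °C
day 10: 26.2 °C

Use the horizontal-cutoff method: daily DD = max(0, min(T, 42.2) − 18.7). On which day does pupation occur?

Daily DD above 18.7 °C (capped at 23.5): 13.1, 7.4, 0.0, 2.5, 16.4, 0.0, 3.3, 18.5, 6.8, 7.5.
Cumulative: 13.1, 20.5, 20.5, 23.0, 39.4, 39.4, 42.7, 61.2, 68.0, 75.5.
The total first reaches 63 DD on day 9.

day 9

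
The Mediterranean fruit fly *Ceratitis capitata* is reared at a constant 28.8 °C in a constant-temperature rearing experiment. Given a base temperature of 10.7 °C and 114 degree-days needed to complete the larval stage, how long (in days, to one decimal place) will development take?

Daily accumulation = 28.8 − 10.7 = 18.1 DD/day.
Duration = 114 / 18.1 = 6.298 ≈ 6.3 days.

6.3 days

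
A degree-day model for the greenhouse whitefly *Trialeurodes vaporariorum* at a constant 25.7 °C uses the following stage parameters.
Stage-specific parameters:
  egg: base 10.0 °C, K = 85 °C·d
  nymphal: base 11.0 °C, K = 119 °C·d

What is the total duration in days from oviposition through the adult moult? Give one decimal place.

13.5 days

egg: 85 / (25.7 − 10.0) = 85 / 15.7 = 5.414 d.
nymphal: 119 / (25.7 − 11.0) = 119 / 14.7 = 8.095 d.
Sum = 13.509 ≈ 13.5 days.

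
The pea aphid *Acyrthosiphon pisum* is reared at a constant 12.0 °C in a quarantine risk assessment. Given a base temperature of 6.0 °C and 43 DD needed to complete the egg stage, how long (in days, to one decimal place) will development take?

7.2 days

Daily accumulation = 12.0 − 6.0 = 6.0 DD/day.
Duration = 43 / 6.0 = 7.167 ≈ 7.2 days.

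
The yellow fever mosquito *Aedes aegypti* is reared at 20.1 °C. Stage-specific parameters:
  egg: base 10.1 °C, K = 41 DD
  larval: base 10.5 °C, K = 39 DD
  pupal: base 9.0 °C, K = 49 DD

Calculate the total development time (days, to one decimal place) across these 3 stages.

egg: 41 / (20.1 − 10.1) = 41 / 10.0 = 4.100 d.
larval: 39 / (20.1 − 10.5) = 39 / 9.6 = 4.062 d.
pupal: 49 / (20.1 − 9.0) = 49 / 11.1 = 4.414 d.
Sum = 12.577 ≈ 12.6 days.

12.6 days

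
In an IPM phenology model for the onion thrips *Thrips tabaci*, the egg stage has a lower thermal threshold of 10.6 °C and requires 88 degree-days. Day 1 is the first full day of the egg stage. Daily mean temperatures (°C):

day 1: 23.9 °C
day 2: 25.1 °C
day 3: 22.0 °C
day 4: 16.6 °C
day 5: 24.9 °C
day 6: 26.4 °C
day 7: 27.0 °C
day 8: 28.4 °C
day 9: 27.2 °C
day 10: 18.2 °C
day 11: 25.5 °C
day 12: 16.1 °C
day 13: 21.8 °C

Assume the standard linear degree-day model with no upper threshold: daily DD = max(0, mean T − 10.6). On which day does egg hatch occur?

day 7

Daily DD above 10.6 °C: 13.3, 14.5, 11.4, 6.0, 14.3, 15.8, 16.4, 17.8, 16.6, 7.6, 14.9, 5.5, 11.2.
Cumulative: 13.3, 27.8, 39.2, 45.2, 59.5, 75.3, 91.7, 109.5, 126.1, 133.7, 148.6, 154.1, 165.3.
The total first reaches 88 DD on day 7.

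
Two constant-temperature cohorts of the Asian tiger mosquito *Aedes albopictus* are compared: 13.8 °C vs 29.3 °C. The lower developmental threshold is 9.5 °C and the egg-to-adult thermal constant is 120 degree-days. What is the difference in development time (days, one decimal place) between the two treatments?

At 13.8 °C: 120 / (13.8 − 9.5) = 120 / 4.3 = 27.907 d.
At 29.3 °C: 120 / (29.3 − 9.5) = 120 / 19.8 = 6.061 d.
Difference = |27.907 − 6.061| = 21.846 ≈ 21.8 days.

21.8 days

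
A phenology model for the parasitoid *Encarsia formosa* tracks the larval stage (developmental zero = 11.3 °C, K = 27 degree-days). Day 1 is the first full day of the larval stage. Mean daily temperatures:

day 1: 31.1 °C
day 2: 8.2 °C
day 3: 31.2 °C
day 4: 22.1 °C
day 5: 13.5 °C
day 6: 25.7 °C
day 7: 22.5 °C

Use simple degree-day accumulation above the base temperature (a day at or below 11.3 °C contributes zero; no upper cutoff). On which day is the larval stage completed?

day 3

Daily DD above 11.3 °C: 19.8, 0.0, 19.9, 10.8, 2.2, 14.4, 11.2.
Cumulative: 19.8, 19.8, 39.7, 50.5, 52.7, 67.1, 78.3.
The total first reaches 27 DD on day 3.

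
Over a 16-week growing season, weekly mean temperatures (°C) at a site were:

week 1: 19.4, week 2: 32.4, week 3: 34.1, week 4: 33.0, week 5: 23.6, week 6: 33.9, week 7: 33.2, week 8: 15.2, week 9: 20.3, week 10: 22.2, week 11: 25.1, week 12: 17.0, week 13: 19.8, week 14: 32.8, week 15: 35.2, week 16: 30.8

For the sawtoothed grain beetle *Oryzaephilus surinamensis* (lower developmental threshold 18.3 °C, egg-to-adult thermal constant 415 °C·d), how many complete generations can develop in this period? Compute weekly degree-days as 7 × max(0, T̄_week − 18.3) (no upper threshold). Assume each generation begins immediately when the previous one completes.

Weekly DD (7 × max(0, T̄ − 18.3)): 7.7, 98.7, 110.6, 102.9, 37.1, 109.2, 104.3, 0.0, 14.0, 27.3, 47.6, 0.0, 10.5, 101.5, 118.3, 87.5.
Season total = 977.2 DD.
Complete generations = ⌊977.2 / 415⌋ = 2.

2 generations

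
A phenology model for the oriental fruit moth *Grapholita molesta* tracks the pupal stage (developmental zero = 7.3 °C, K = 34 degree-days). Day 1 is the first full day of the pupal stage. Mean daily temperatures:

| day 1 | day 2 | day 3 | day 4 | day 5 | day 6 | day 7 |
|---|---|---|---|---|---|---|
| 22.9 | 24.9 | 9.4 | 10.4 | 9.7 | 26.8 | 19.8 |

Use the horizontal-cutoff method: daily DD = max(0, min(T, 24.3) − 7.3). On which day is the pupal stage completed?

day 3

Daily DD above 7.3 °C (capped at 17.0): 15.6, 17.0, 2.1, 3.1, 2.4, 17.0, 12.5.
Cumulative: 15.6, 32.6, 34.7, 37.8, 40.2, 57.2, 69.7.
The total first reaches 34 DD on day 3.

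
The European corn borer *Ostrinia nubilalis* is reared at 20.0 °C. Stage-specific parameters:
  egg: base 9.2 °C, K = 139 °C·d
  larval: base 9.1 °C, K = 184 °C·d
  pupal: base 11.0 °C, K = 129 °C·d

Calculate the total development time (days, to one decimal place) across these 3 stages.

44.1 days

egg: 139 / (20.0 − 9.2) = 139 / 10.8 = 12.870 d.
larval: 184 / (20.0 − 9.1) = 184 / 10.9 = 16.881 d.
pupal: 129 / (20.0 − 11.0) = 129 / 9.0 = 14.333 d.
Sum = 44.084 ≈ 44.1 days.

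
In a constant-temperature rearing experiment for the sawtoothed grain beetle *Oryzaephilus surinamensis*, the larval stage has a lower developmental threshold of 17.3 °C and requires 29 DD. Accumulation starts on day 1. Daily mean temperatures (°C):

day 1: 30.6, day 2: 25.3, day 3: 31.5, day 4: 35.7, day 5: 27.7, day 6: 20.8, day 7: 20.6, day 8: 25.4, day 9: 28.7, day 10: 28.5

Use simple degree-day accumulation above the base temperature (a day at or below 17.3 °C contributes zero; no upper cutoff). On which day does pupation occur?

day 3

Daily DD above 17.3 °C: 13.3, 8.0, 14.2, 18.4, 10.4, 3.5, 3.3, 8.1, 11.4, 11.2.
Cumulative: 13.3, 21.3, 35.5, 53.9, 64.3, 67.8, 71.1, 79.2, 90.6, 101.8.
The total first reaches 29 DD on day 3.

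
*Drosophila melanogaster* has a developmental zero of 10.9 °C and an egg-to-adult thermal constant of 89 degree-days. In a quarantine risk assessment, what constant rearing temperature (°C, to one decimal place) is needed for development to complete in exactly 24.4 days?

14.5 °C

Required daily accumulation = 89 / 24.4 = 3.648 DD/day.
T = T_base + 3.648 = 10.9 + 3.648 = 14.548 ≈ 14.5 °C.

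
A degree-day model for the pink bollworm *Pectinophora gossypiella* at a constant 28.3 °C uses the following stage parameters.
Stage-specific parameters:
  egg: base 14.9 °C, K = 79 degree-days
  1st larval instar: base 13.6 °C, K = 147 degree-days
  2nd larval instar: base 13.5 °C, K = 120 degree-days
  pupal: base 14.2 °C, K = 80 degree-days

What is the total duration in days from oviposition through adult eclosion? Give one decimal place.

29.7 days

egg: 79 / (28.3 − 14.9) = 79 / 13.4 = 5.896 d.
1st larval instar: 147 / (28.3 − 13.6) = 147 / 14.7 = 10.000 d.
2nd larval instar: 120 / (28.3 − 13.5) = 120 / 14.8 = 8.108 d.
pupal: 80 / (28.3 − 14.2) = 80 / 14.1 = 5.674 d.
Sum = 29.677 ≈ 29.7 days.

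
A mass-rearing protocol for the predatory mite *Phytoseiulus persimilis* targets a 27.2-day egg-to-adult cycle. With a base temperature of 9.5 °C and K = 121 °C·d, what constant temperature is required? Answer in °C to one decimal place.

Required daily accumulation = 121 / 27.2 = 4.449 DD/day.
T = T_base + 4.449 = 9.5 + 4.449 = 13.949 ≈ 13.9 °C.

13.9 °C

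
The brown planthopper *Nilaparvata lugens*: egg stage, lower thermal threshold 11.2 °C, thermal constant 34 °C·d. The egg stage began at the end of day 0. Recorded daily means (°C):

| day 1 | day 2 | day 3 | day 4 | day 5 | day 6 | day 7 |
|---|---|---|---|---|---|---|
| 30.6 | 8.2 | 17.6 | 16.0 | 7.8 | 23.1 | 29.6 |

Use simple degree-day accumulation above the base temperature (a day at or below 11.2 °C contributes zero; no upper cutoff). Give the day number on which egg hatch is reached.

Daily DD above 11.2 °C: 19.4, 0.0, 6.4, 4.8, 0.0, 11.9, 18.4.
Cumulative: 19.4, 19.4, 25.8, 30.6, 30.6, 42.5, 60.9.
The total first reaches 34 DD on day 6.

day 6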